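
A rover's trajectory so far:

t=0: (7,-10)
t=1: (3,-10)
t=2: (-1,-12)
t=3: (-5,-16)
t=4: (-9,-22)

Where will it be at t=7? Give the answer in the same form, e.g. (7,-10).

Taking differences between consecutive positions: (-4,+0), (-4,-2), (-4,-4), (-4,-6). These grow by (+0,-2) each step.
step 5: (-9,-22) + (-4,-8) → (-13,-30)
step 6: (-13,-30) + (-4,-10) → (-17,-40)
step 7: (-17,-40) + (-4,-12) → (-21,-52)

(-21,-52)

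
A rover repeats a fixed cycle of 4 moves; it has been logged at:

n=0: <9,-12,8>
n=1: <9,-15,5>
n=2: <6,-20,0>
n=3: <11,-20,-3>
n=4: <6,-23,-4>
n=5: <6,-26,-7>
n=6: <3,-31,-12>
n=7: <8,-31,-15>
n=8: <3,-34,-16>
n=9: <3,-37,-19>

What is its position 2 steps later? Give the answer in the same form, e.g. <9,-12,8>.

<5,-42,-27>

The moves between consecutive positions are <+0,-3,-3>, <-3,-5,-5>, <+5,+0,-3>, <-5,-3,-1>, <+0,-3,-3>, <-3,-5,-5>, <+5,+0,-3>, <-5,-3,-1>, <+0,-3,-3>; they repeat the 4-cycle [<+0,-3,-3>, <-3,-5,-5>, <+5,+0,-3>, <-5,-3,-1>].
step 10: apply <-3,-5,-5> → <0,-42,-24>
step 11: apply <+5,+0,-3> → <5,-42,-27>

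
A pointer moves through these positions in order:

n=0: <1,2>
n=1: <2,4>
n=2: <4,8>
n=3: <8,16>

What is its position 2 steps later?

Consecutive displacements <+1,+2>, <+2,+4>, <+4,+8> scale by a factor of 2 each step.
step 4: <8,16> + <+8,+16> → <16,32>
step 5: <16,32> + <+16,+32> → <32,64>

<32,64>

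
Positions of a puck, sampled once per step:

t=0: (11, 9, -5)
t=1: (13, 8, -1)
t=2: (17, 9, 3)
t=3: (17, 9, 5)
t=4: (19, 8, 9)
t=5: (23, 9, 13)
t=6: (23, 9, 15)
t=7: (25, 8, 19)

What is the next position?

(29, 9, 23)

Step-to-step displacements: (+2, -1, +4), (+4, +1, +4), (+0, +0, +2), (+2, -1, +4), (+4, +1, +4), (+0, +0, +2), (+2, -1, +4) — a repeating cycle of length 3.
step 8: apply (+4, +1, +4) → (29, 9, 23)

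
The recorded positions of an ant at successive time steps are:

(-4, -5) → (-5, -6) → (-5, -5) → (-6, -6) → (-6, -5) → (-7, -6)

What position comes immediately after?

(-7, -5)

Differencing gives (-1, -1), (+0, +1), (-1, -1), (+0, +1), (-1, -1). This is the pattern (-1, -1), (+0, +1) repeated.
step 6: apply (+0, +1) → (-7, -5)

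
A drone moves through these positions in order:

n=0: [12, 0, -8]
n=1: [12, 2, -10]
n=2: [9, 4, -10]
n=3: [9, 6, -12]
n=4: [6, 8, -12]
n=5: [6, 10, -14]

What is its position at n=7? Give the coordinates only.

Step-to-step displacements: [+0, +2, -2], [-3, +2, +0], [+0, +2, -2], [-3, +2, +0], [+0, +2, -2] — a repeating cycle of length 2.
step 6: apply [-3, +2, +0] → [3, 12, -14]
step 7: apply [+0, +2, -2] → [3, 14, -16]

[3, 14, -16]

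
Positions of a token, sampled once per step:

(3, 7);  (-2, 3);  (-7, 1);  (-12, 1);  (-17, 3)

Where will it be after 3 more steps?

Successive displacements: (-5, -4), (-5, -2), (-5, +0), (-5, +2) — each changes by (+0, +2).
step 5: (-17, 3) + (-5, +4) → (-22, 7)
step 6: (-22, 7) + (-5, +6) → (-27, 13)
step 7: (-27, 13) + (-5, +8) → (-32, 21)

(-32, 21)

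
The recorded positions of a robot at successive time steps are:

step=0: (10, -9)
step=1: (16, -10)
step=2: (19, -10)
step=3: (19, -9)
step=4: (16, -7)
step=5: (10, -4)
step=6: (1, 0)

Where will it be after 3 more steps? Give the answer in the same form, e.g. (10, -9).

First differences are (+6, -1), (+3, +0), (+0, +1), (-3, +2), (-6, +3), (-9, +4); their common second difference is (-3, +1) (constant acceleration).
step 7: (1, 0) + (-12, +5) → (-11, 5)
step 8: (-11, 5) + (-15, +6) → (-26, 11)
step 9: (-26, 11) + (-18, +7) → (-44, 18)

(-44, 18)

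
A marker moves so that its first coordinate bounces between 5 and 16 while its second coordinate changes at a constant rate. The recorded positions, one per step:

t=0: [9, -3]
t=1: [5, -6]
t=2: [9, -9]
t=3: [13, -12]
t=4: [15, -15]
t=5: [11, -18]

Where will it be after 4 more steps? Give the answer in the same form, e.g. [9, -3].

[15, -30]

The first coordinate travels 4 per step and bounces off the walls at 5 and 16.
  step 6: 11 → 7
  step 7: 7 → 7
  step 8: 7 → 11
  step 9: 11 → 15
The second coordinate changes by -3 each step: at step 9 it is -30.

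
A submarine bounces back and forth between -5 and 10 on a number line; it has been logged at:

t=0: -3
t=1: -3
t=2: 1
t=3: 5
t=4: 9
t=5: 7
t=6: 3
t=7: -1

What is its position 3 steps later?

The value travels 4 per step and bounces off the walls at -5 and 10.
  step 8: -1 → -5
  step 9: -5 → -1
  step 10: -1 → 3

3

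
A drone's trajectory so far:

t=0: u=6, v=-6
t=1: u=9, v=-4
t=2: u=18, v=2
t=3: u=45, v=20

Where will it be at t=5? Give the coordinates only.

u=369, v=236

Consecutive displacements (+3, +2), (+9, +6), (+27, +18) scale by a factor of 3 each step.
step 4: u=45, v=20 + (+81, +54) → u=126, v=74
step 5: u=126, v=74 + (+243, +162) → u=369, v=236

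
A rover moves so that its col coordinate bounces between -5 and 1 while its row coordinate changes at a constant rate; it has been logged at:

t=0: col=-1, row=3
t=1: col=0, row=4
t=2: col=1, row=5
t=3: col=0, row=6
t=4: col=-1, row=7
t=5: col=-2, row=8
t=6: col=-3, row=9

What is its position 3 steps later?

The col coordinate travels 1 per step and bounces off the walls at -5 and 1.
  step 7: -3 → -4
  step 8: -4 → -5
  step 9: -5 → -4
The row coordinate changes by +1 each step: at step 9 it is 12.

col=-4, row=12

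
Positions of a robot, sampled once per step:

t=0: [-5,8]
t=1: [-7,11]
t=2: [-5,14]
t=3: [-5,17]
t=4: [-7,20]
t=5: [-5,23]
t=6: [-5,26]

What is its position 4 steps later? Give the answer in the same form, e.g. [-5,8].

[-7,38]

The first coordinate repeats the cycle [-5, -7, -5] with period 3; step 10 mod 3 = 1, giving -7.
The second coordinate changes by +3 each step, so at step 10 it is 8 + 10·(3) = 38.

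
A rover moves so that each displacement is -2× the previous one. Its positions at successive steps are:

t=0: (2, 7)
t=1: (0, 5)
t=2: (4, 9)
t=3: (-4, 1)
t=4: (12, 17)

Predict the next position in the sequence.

Consecutive displacements (-2, -2), (+4, +4), (-8, -8), (+16, +16) scale by a factor of -2 each step.
step 5: (12, 17) + (-32, -32) → (-20, -15)

(-20, -15)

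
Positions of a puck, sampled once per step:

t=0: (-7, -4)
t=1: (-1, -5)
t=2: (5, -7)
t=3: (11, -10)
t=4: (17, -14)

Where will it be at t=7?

(35, -32)

Successive displacements: (+6, -1), (+6, -2), (+6, -3), (+6, -4) — each changes by (+0, -1).
step 5: (17, -14) + (+6, -5) → (23, -19)
step 6: (23, -19) + (+6, -6) → (29, -25)
step 7: (29, -25) + (+6, -7) → (35, -32)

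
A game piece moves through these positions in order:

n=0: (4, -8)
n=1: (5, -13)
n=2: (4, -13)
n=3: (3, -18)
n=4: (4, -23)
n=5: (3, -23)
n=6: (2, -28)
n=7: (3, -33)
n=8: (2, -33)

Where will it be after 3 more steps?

The moves between consecutive positions are (+1, -5), (-1, +0), (-1, -5), (+1, -5), (-1, +0), (-1, -5), (+1, -5), (-1, +0); they repeat the 3-cycle [(+1, -5), (-1, +0), (-1, -5)].
step 9: apply (-1, -5) → (1, -38)
step 10: apply (+1, -5) → (2, -43)
step 11: apply (-1, +0) → (1, -43)

(1, -43)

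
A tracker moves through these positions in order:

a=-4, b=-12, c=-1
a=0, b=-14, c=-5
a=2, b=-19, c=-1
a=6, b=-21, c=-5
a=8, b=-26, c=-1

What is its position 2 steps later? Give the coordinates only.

a=14, b=-33, c=-1

The moves between consecutive positions are (+4,-2,-4), (+2,-5,+4), (+4,-2,-4), (+2,-5,+4); they repeat the 2-cycle [(+4,-2,-4), (+2,-5,+4)].
step 5: apply (+4,-2,-4) → a=12, b=-28, c=-5
step 6: apply (+2,-5,+4) → a=14, b=-33, c=-1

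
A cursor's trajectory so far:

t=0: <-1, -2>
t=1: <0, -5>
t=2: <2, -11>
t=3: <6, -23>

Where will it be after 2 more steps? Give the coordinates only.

<30, -95>

Step-to-step displacements: <+1, -3>, <+2, -6>, <+4, -12>; each is 2× the previous.
step 4: <6, -23> + <+8, -24> → <14, -47>
step 5: <14, -47> + <+16, -48> → <30, -95>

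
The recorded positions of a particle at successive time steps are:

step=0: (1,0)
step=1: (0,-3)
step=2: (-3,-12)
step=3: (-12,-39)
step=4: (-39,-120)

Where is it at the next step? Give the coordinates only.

Step-to-step displacements: (-1,-3), (-3,-9), (-9,-27), (-27,-81); each is 3× the previous.
step 5: (-39,-120) + (-81,-243) → (-120,-363)

(-120,-363)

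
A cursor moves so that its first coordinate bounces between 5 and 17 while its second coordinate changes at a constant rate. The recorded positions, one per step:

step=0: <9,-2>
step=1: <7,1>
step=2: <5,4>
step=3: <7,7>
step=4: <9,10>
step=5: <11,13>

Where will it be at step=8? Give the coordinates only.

<17,22>

The first coordinate reflects between 5 and 17, moving 2 per step.
  step 6: 11 → 13
  step 7: 13 → 15
  step 8: 15 → 17
The second coordinate changes by +3 each step: at step 8 it is 22.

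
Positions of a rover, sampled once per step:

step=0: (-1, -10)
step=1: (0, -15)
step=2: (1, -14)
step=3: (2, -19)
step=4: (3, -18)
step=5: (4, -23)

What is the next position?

(5, -22)

The moves between consecutive positions are (+1, -5), (+1, +1), (+1, -5), (+1, +1), (+1, -5); they repeat the 2-cycle [(+1, -5), (+1, +1)].
step 6: apply (+1, +1) → (5, -22)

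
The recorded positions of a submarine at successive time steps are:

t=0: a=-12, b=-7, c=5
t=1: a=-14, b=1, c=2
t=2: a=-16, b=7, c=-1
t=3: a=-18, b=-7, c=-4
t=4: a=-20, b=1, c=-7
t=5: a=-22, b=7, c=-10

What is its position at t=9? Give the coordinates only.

The a coordinate changes by -2 each step, so at step 9 it is -12 + 9·(-2) = -30.
The b coordinate repeats the cycle [-7, 1, 7] with period 3; step 9 mod 3 = 0, giving -7.
The c coordinate changes by -3 each step, so at step 9 it is 5 + 9·(-3) = -22.

a=-30, b=-7, c=-22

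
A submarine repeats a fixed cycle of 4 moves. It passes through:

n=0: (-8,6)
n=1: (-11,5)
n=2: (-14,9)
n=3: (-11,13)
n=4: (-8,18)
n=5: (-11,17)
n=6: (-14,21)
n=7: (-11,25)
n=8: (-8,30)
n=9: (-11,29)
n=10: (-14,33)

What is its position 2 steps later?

(-8,42)

Step-to-step displacements: (-3,-1), (-3,+4), (+3,+4), (+3,+5), (-3,-1), (-3,+4), (+3,+4), (+3,+5), (-3,-1), (-3,+4) — a repeating cycle of length 4.
step 11: apply (+3,+4) → (-11,37)
step 12: apply (+3,+5) → (-8,42)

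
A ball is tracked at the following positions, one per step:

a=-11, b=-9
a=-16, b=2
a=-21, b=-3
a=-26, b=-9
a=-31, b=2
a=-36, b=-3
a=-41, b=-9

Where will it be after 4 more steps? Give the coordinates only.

The a coordinate changes by -5 each step, so at step 10 it is -11 + 10·(-5) = -61.
The b coordinate repeats the cycle [-9, 2, -3] with period 3; step 10 mod 3 = 1, giving 2.

a=-61, b=2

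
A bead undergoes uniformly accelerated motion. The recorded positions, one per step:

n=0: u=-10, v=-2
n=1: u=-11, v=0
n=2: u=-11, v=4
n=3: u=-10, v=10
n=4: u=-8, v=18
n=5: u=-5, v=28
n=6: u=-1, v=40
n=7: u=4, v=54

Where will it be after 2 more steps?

Taking differences between consecutive positions: (-1, +2), (+0, +4), (+1, +6), (+2, +8), (+3, +10), (+4, +12), (+5, +14). These grow by (+1, +2) each step.
step 8: u=4, v=54 + (+6, +16) → u=10, v=70
step 9: u=10, v=70 + (+7, +18) → u=17, v=88

u=17, v=88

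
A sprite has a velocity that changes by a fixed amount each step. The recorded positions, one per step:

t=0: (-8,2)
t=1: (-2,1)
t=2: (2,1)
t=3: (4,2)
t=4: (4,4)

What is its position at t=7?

(-8,16)

Successive displacements: (+6,-1), (+4,+0), (+2,+1), (+0,+2) — each changes by (-2,+1).
step 5: (4,4) + (-2,+3) → (2,7)
step 6: (2,7) + (-4,+4) → (-2,11)
step 7: (-2,11) + (-6,+5) → (-8,16)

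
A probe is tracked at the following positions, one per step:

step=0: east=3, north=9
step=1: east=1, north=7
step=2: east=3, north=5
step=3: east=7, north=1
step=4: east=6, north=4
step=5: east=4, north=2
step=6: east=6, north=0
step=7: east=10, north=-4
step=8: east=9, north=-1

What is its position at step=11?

east=13, north=-9

Differencing gives (-2, -2), (+2, -2), (+4, -4), (-1, +3), (-2, -2), (+2, -2), (+4, -4), (-1, +3). This is the pattern (-2, -2), (+2, -2), (+4, -4), (-1, +3) repeated.
step 9: apply (-2, -2) → east=7, north=-3
step 10: apply (+2, -2) → east=9, north=-5
step 11: apply (+4, -4) → east=13, north=-9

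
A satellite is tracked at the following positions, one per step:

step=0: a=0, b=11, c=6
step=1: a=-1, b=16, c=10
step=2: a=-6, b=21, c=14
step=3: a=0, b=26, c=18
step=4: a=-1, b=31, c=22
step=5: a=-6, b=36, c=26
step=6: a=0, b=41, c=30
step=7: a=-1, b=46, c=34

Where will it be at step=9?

A: cycles through 0, -1, -6 every 3 steps. Step 9 lands at position 0 of the cycle → 0.
B: linear, +5 per step → 56 at step 9.
C: linear, +4 per step → 42 at step 9.

a=0, b=56, c=42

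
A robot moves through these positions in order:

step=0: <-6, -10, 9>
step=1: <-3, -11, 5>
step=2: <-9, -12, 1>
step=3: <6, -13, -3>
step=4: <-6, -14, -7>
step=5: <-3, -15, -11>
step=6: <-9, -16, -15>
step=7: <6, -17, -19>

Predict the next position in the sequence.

The first coordinate repeats the cycle [-6, -3, -9, 6] with period 4; step 8 mod 4 = 0, giving -6.
The second coordinate changes by -1 each step, so at step 8 it is -10 + 8·(-1) = -18.
The third coordinate changes by -4 each step, so at step 8 it is 9 + 8·(-4) = -23.

<-6, -18, -23>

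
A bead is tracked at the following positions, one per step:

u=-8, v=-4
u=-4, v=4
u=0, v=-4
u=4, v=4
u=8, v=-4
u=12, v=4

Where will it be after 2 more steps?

U: linear, +4 per step → 20 at step 7.
V: cycles through -4, 4 every 2 steps. Step 7 lands at position 1 of the cycle → 4.

u=20, v=4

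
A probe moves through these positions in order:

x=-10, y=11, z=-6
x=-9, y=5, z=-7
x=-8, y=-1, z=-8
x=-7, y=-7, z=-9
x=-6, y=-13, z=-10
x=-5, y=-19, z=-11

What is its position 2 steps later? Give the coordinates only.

x=-3, y=-31, z=-13

The position changes by (+1,-6,-1) every step.
step 6: x=-5, y=-19, z=-11 + (+1,-6,-1) → x=-4, y=-25, z=-12
step 7: x=-4, y=-25, z=-12 + (+1,-6,-1) → x=-3, y=-31, z=-13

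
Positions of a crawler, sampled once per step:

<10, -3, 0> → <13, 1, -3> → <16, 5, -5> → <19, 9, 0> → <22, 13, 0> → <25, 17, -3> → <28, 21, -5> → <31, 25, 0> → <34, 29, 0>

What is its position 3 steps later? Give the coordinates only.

<43, 41, 0>

The first coordinate changes by +3 each step, so at step 11 it is 10 + 11·(3) = 43.
The second coordinate changes by +4 each step, so at step 11 it is -3 + 11·(4) = 41.
The third coordinate repeats the cycle [0, -3, -5, 0] with period 4; step 11 mod 4 = 3, giving 0.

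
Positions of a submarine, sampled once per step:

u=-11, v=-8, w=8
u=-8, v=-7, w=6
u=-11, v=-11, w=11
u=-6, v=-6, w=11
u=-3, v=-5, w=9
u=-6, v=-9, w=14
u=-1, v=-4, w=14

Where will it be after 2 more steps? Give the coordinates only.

The moves between consecutive positions are (+3, +1, -2), (-3, -4, +5), (+5, +5, +0), (+3, +1, -2), (-3, -4, +5), (+5, +5, +0); they repeat the 3-cycle [(+3, +1, -2), (-3, -4, +5), (+5, +5, +0)].
step 7: apply (+3, +1, -2) → u=2, v=-3, w=12
step 8: apply (-3, -4, +5) → u=-1, v=-7, w=17

u=-1, v=-7, w=17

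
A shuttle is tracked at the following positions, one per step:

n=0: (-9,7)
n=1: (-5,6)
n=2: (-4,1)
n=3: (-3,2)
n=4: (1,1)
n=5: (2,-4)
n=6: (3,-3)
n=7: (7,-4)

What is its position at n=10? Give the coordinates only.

(13,-9)

Differencing gives (+4,-1), (+1,-5), (+1,+1), (+4,-1), (+1,-5), (+1,+1), (+4,-1). This is the pattern (+4,-1), (+1,-5), (+1,+1) repeated.
step 8: apply (+1,-5) → (8,-9)
step 9: apply (+1,+1) → (9,-8)
step 10: apply (+4,-1) → (13,-9)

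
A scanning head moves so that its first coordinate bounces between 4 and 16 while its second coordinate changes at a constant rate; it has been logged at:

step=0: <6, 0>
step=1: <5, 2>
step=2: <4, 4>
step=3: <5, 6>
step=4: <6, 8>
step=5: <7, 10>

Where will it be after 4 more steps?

The first coordinate travels 1 per step and bounces off the walls at 4 and 16.
  step 6: 7 → 8
  step 7: 8 → 9
  step 8: 9 → 10
  step 9: 10 → 11
The second coordinate changes by +2 each step: at step 9 it is 18.

<11, 18>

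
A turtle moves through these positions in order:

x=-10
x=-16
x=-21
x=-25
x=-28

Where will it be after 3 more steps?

Taking differences between consecutive positions: -6, -5, -4, -3. These grow by +1 each step.
step 5: -28 − 2 → x=-30
step 6: -30 − 1 → x=-31
step 7: -31 + 0 → x=-31

x=-31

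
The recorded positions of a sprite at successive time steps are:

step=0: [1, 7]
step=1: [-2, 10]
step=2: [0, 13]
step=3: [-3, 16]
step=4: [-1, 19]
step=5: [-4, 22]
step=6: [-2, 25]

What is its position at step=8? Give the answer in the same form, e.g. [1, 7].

Step-to-step displacements: [-3, +3], [+2, +3], [-3, +3], [+2, +3], [-3, +3], [+2, +3] — a repeating cycle of length 2.
step 7: apply [-3, +3] → [-5, 28]
step 8: apply [+2, +3] → [-3, 31]

[-3, 31]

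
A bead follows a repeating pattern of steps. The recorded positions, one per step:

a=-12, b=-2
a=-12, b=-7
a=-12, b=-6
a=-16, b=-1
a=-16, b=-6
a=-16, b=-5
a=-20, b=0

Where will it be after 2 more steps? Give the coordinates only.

Differencing gives (+0,-5), (+0,+1), (-4,+5), (+0,-5), (+0,+1), (-4,+5). This is the pattern (+0,-5), (+0,+1), (-4,+5) repeated.
step 7: apply (+0,-5) → a=-20, b=-5
step 8: apply (+0,+1) → a=-20, b=-4

a=-20, b=-4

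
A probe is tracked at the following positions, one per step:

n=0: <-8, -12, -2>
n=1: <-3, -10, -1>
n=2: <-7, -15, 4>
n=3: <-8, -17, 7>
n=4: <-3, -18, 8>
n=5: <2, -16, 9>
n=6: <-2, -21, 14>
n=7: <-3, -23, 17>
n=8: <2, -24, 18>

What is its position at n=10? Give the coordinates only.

Differencing gives <+5, +2, +1>, <-4, -5, +5>, <-1, -2, +3>, <+5, -1, +1>, <+5, +2, +1>, <-4, -5, +5>, <-1, -2, +3>, <+5, -1, +1>. This is the pattern <+5, +2, +1>, <-4, -5, +5>, <-1, -2, +3>, <+5, -1, +1> repeated.
step 9: apply <+5, +2, +1> → <7, -22, 19>
step 10: apply <-4, -5, +5> → <3, -27, 24>

<3, -27, 24>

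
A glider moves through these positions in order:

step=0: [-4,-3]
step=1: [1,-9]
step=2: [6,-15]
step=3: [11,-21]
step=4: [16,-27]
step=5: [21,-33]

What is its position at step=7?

[31,-45]

Constant displacement of [+5,-6] per step.
step 6: [21,-33] + [+5,-6] → [26,-39]
step 7: [26,-39] + [+5,-6] → [31,-45]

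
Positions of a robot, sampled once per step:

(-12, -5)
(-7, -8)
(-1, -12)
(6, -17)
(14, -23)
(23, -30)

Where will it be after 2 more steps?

(44, -47)

Successive displacements: (+5, -3), (+6, -4), (+7, -5), (+8, -6), (+9, -7) — each changes by (+1, -1).
step 6: (23, -30) + (+10, -8) → (33, -38)
step 7: (33, -38) + (+11, -9) → (44, -47)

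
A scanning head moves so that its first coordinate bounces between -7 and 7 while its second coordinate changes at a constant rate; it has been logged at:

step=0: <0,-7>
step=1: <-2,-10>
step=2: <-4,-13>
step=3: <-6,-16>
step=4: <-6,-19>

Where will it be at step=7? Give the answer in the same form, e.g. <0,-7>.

<0,-28>

The first coordinate reflects between -7 and 7, moving 2 per step.
  step 5: -6 → -4
  step 6: -4 → -2
  step 7: -2 → 0
The second coordinate changes by -3 each step: at step 7 it is -28.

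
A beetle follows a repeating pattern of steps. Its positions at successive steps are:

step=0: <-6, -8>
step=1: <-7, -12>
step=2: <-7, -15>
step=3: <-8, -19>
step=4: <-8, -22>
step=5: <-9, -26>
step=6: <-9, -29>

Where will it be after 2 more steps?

<-10, -36>

Step-to-step displacements: <-1, -4>, <+0, -3>, <-1, -4>, <+0, -3>, <-1, -4>, <+0, -3> — a repeating cycle of length 2.
step 7: apply <-1, -4> → <-10, -33>
step 8: apply <+0, -3> → <-10, -36>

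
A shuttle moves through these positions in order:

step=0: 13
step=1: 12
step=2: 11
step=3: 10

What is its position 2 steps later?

The position changes by -1 every step.
step 4: 10 − 1 → 9
step 5: 9 − 1 → 8

8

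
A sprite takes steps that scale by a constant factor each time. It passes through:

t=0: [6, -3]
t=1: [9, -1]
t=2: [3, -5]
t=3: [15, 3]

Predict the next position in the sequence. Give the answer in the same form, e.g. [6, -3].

[-9, -13]

Step-to-step displacements: [+3, +2], [-6, -4], [+12, +8]; each is -2× the previous.
step 4: [15, 3] + [-24, -16] → [-9, -13]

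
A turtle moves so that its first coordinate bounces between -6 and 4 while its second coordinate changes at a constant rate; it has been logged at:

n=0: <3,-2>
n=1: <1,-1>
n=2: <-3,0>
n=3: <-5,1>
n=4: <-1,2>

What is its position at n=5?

<3,3>

The first coordinate travels 4 per step and bounces off the walls at -6 and 4.
  step 5: -1 → 3
The second coordinate changes by +1 each step: at step 5 it is 3.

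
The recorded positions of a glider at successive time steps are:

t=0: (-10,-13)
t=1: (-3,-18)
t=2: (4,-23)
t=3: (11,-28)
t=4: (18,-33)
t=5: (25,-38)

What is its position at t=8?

(46,-53)

Each step adds (+7,-5) to the position.
step 6: (25,-38) + (+7,-5) → (32,-43)
step 7: (32,-43) + (+7,-5) → (39,-48)
step 8: (39,-48) + (+7,-5) → (46,-53)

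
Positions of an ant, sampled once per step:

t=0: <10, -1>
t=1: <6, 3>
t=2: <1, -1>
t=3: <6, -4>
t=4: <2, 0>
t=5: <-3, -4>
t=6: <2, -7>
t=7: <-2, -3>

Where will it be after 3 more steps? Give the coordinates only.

<-6, -6>

Differencing gives <-4, +4>, <-5, -4>, <+5, -3>, <-4, +4>, <-5, -4>, <+5, -3>, <-4, +4>. This is the pattern <-4, +4>, <-5, -4>, <+5, -3> repeated.
step 8: apply <-5, -4> → <-7, -7>
step 9: apply <+5, -3> → <-2, -10>
step 10: apply <-4, +4> → <-6, -6>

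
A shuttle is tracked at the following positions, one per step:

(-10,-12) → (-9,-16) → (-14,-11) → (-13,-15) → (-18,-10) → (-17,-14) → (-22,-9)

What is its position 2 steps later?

Step-to-step displacements: (+1,-4), (-5,+5), (+1,-4), (-5,+5), (+1,-4), (-5,+5) — a repeating cycle of length 2.
step 7: apply (+1,-4) → (-21,-13)
step 8: apply (-5,+5) → (-26,-8)

(-26,-8)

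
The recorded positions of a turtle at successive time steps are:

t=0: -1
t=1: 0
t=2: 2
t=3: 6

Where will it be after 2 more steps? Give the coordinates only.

Consecutive displacements +1, +2, +4 scale by a factor of 2 each step.
step 4: 6 + 8 → 14
step 5: 14 + 16 → 30

30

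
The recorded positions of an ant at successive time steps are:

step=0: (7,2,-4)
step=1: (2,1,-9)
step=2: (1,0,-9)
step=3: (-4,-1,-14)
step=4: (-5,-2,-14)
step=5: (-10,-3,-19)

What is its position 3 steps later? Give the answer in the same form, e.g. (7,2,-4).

(-17,-6,-24)

The moves between consecutive positions are (-5,-1,-5), (-1,-1,+0), (-5,-1,-5), (-1,-1,+0), (-5,-1,-5); they repeat the 2-cycle [(-5,-1,-5), (-1,-1,+0)].
step 6: apply (-1,-1,+0) → (-11,-4,-19)
step 7: apply (-5,-1,-5) → (-16,-5,-24)
step 8: apply (-1,-1,+0) → (-17,-6,-24)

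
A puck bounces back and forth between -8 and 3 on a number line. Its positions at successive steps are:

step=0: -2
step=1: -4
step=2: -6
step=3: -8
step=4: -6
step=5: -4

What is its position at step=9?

The value travels 2 per step and bounces off the walls at -8 and 3.
  step 6: -4 → -2
  step 7: -2 → 0
  step 8: 0 → 2
  step 9: 2 → 2

2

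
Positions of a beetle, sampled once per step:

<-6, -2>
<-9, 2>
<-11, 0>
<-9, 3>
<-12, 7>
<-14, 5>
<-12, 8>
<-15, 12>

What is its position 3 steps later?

<-18, 17>

Step-to-step displacements: <-3, +4>, <-2, -2>, <+2, +3>, <-3, +4>, <-2, -2>, <+2, +3>, <-3, +4> — a repeating cycle of length 3.
step 8: apply <-2, -2> → <-17, 10>
step 9: apply <+2, +3> → <-15, 13>
step 10: apply <-3, +4> → <-18, 17>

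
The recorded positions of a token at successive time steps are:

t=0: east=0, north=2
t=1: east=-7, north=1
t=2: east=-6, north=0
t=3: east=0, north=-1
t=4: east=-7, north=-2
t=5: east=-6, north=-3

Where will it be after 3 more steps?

East: cycles through 0, -7, -6 every 3 steps. Step 8 lands at position 2 of the cycle → -6.
North: linear, -1 per step → -6 at step 8.

east=-6, north=-6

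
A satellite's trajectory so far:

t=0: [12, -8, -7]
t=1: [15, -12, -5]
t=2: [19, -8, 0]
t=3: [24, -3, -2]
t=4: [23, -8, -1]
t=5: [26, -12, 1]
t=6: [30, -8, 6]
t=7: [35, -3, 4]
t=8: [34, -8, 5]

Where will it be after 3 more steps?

[46, -3, 10]

Step-to-step displacements: [+3, -4, +2], [+4, +4, +5], [+5, +5, -2], [-1, -5, +1], [+3, -4, +2], [+4, +4, +5], [+5, +5, -2], [-1, -5, +1] — a repeating cycle of length 4.
step 9: apply [+3, -4, +2] → [37, -12, 7]
step 10: apply [+4, +4, +5] → [41, -8, 12]
step 11: apply [+5, +5, -2] → [46, -3, 10]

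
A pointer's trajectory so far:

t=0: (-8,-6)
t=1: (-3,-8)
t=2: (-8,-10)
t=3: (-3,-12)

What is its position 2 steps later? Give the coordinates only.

(-3,-16)

First: cycles through -8, -3 every 2 steps. Step 5 lands at position 1 of the cycle → -3.
Second: linear, -2 per step → -16 at step 5.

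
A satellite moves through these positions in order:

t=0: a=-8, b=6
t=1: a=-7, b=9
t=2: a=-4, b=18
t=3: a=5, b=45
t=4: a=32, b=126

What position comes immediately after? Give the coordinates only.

a=113, b=369

Consecutive displacements (+1, +3), (+3, +9), (+9, +27), (+27, +81) scale by a factor of 3 each step.
step 5: a=32, b=126 + (+81, +243) → a=113, b=369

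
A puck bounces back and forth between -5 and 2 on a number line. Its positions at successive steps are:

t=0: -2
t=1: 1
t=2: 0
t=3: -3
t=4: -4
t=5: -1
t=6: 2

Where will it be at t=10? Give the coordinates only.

The value reflects between -5 and 2, moving 3 per step.
  step 7: 2 → -1
  step 8: -1 → -4
  step 9: -4 → -3
  step 10: -3 → 0

0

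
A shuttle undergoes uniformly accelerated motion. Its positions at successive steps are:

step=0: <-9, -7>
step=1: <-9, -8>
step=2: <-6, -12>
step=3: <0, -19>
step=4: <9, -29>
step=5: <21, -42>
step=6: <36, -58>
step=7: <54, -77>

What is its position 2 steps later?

Successive displacements: <+0, -1>, <+3, -4>, <+6, -7>, <+9, -10>, <+12, -13>, <+15, -16>, <+18, -19> — each changes by <+3, -3>.
step 8: <54, -77> + <+21, -22> → <75, -99>
step 9: <75, -99> + <+24, -25> → <99, -124>

<99, -124>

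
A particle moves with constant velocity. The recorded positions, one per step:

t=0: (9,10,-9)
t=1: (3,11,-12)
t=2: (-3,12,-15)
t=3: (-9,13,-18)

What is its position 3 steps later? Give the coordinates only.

Constant displacement of (-6,+1,-3) per step.
step 4: (-9,13,-18) + (-6,+1,-3) → (-15,14,-21)
step 5: (-15,14,-21) + (-6,+1,-3) → (-21,15,-24)
step 6: (-21,15,-24) + (-6,+1,-3) → (-27,16,-27)

(-27,16,-27)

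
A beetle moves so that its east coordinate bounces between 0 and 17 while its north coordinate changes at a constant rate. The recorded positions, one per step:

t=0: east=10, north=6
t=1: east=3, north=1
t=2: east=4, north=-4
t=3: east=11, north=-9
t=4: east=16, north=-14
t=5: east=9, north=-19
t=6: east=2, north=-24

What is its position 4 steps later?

The east coordinate reflects between 0 and 17, moving 7 per step.
  step 7: 2 → 5
  step 8: 5 → 12
  step 9: 12 → 15
  step 10: 15 → 8
The north coordinate changes by -5 each step: at step 10 it is -44.

east=8, north=-44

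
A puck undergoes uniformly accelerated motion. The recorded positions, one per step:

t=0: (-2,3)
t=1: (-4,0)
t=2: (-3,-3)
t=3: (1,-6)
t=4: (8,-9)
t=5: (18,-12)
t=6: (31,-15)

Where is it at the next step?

Taking differences between consecutive positions: (-2,-3), (+1,-3), (+4,-3), (+7,-3), (+10,-3), (+13,-3). These grow by (+3,+0) each step.
step 7: (31,-15) + (+16,-3) → (47,-18)

(47,-18)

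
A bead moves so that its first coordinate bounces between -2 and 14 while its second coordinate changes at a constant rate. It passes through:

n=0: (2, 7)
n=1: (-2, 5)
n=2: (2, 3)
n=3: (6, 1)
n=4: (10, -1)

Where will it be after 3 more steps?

The first coordinate travels 4 per step and bounces off the walls at -2 and 14.
  step 5: 10 → 14
  step 6: 14 → 10
  step 7: 10 → 6
The second coordinate changes by -2 each step: at step 7 it is -7.

(6, -7)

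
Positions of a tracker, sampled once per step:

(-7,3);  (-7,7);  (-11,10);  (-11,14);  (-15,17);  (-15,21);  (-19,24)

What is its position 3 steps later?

(-23,35)

The moves between consecutive positions are (+0,+4), (-4,+3), (+0,+4), (-4,+3), (+0,+4), (-4,+3); they repeat the 2-cycle [(+0,+4), (-4,+3)].
step 7: apply (+0,+4) → (-19,28)
step 8: apply (-4,+3) → (-23,31)
step 9: apply (+0,+4) → (-23,35)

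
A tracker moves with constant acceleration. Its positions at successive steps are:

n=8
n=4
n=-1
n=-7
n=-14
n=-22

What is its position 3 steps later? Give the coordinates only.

n=-52

First differences are -4, -5, -6, -7, -8; their common second difference is -1 (constant acceleration).
step 6: -22 − 9 → n=-31
step 7: -31 − 10 → n=-41
step 8: -41 − 11 → n=-52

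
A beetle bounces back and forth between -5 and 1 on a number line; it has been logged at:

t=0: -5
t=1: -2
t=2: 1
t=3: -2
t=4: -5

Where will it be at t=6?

1

The value travels 3 per step and bounces off the walls at -5 and 1.
  step 5: -5 → -2
  step 6: -2 → 1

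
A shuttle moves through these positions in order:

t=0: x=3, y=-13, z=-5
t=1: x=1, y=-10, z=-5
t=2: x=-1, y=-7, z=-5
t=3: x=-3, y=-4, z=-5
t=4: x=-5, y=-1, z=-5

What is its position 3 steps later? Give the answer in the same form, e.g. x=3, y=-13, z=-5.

x=-11, y=8, z=-5

Each step adds (-2, +3, +0) to the position.
step 5: x=-5, y=-1, z=-5 + (-2, +3, +0) → x=-7, y=2, z=-5
step 6: x=-7, y=2, z=-5 + (-2, +3, +0) → x=-9, y=5, z=-5
step 7: x=-9, y=5, z=-5 + (-2, +3, +0) → x=-11, y=8, z=-5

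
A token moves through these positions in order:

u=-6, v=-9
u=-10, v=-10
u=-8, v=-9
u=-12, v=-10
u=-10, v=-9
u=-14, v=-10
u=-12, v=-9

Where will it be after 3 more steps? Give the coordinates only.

Step-to-step displacements: (-4, -1), (+2, +1), (-4, -1), (+2, +1), (-4, -1), (+2, +1) — a repeating cycle of length 2.
step 7: apply (-4, -1) → u=-16, v=-10
step 8: apply (+2, +1) → u=-14, v=-9
step 9: apply (-4, -1) → u=-18, v=-10

u=-18, v=-10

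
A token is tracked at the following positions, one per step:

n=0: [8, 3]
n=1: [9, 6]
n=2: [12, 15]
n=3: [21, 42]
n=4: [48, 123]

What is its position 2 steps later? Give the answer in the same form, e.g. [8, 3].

Consecutive displacements [+1, +3], [+3, +9], [+9, +27], [+27, +81] scale by a factor of 3 each step.
step 5: [48, 123] + [+81, +243] → [129, 366]
step 6: [129, 366] + [+243, +729] → [372, 1095]

[372, 1095]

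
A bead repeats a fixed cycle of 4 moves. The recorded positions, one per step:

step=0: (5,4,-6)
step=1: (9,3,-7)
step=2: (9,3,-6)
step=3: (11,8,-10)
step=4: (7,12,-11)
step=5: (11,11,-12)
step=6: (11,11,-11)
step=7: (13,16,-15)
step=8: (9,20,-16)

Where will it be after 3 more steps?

The moves between consecutive positions are (+4,-1,-1), (+0,+0,+1), (+2,+5,-4), (-4,+4,-1), (+4,-1,-1), (+0,+0,+1), (+2,+5,-4), (-4,+4,-1); they repeat the 4-cycle [(+4,-1,-1), (+0,+0,+1), (+2,+5,-4), (-4,+4,-1)].
step 9: apply (+4,-1,-1) → (13,19,-17)
step 10: apply (+0,+0,+1) → (13,19,-16)
step 11: apply (+2,+5,-4) → (15,24,-20)

(15,24,-20)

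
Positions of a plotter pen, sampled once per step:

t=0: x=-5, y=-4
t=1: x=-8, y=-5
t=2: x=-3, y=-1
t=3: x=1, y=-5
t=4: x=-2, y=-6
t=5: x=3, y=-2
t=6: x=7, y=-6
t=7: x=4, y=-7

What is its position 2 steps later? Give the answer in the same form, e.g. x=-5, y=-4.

x=13, y=-7

The moves between consecutive positions are (-3, -1), (+5, +4), (+4, -4), (-3, -1), (+5, +4), (+4, -4), (-3, -1); they repeat the 3-cycle [(-3, -1), (+5, +4), (+4, -4)].
step 8: apply (+5, +4) → x=9, y=-3
step 9: apply (+4, -4) → x=13, y=-7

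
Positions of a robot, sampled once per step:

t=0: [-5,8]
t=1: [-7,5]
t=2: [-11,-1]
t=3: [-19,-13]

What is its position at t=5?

The jumps are [-2,-3], [-4,-6], [-8,-12] — a geometric progression with ratio 2.
step 4: [-19,-13] + [-16,-24] → [-35,-37]
step 5: [-35,-37] + [-32,-48] → [-67,-85]

[-67,-85]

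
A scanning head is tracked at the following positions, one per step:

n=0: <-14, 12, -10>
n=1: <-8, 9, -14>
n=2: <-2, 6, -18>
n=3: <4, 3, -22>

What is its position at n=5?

<16, -3, -30>

Each step adds <+6, -3, -4> to the position.
step 4: <4, 3, -22> + <+6, -3, -4> → <10, 0, -26>
step 5: <10, 0, -26> + <+6, -3, -4> → <16, -3, -30>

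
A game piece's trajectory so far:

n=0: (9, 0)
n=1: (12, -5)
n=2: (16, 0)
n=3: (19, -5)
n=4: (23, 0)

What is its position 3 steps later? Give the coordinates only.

(33, -5)

Step-to-step displacements: (+3, -5), (+4, +5), (+3, -5), (+4, +5) — a repeating cycle of length 2.
step 5: apply (+3, -5) → (26, -5)
step 6: apply (+4, +5) → (30, 0)
step 7: apply (+3, -5) → (33, -5)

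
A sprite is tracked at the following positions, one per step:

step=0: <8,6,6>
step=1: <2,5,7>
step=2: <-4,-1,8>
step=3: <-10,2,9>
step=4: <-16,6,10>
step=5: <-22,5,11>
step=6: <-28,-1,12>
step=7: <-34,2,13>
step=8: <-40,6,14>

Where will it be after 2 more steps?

<-52,-1,16>

The first coordinate changes by -6 each step, so at step 10 it is 8 + 10·(-6) = -52.
The second coordinate repeats the cycle [6, 5, -1, 2] with period 4; step 10 mod 4 = 2, giving -1.
The third coordinate changes by +1 each step, so at step 10 it is 6 + 10·(1) = 16.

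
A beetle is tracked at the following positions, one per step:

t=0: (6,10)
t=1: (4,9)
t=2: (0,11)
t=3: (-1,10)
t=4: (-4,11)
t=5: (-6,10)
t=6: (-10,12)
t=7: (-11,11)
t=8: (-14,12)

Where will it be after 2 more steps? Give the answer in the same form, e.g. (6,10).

(-20,13)

Differencing gives (-2,-1), (-4,+2), (-1,-1), (-3,+1), (-2,-1), (-4,+2), (-1,-1), (-3,+1). This is the pattern (-2,-1), (-4,+2), (-1,-1), (-3,+1) repeated.
step 9: apply (-2,-1) → (-16,11)
step 10: apply (-4,+2) → (-20,13)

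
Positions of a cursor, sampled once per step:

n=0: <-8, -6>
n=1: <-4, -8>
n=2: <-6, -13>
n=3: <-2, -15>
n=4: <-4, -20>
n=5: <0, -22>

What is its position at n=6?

<-2, -27>

Step-to-step displacements: <+4, -2>, <-2, -5>, <+4, -2>, <-2, -5>, <+4, -2> — a repeating cycle of length 2.
step 6: apply <-2, -5> → <-2, -27>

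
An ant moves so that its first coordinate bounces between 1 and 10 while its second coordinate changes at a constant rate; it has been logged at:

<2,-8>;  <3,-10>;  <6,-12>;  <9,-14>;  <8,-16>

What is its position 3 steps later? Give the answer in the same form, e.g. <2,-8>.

<3,-22>

The first coordinate reflects between 1 and 10, moving 3 per step.
  step 5: 8 → 5
  step 6: 5 → 2
  step 7: 2 → 3
The second coordinate changes by -2 each step: at step 7 it is -22.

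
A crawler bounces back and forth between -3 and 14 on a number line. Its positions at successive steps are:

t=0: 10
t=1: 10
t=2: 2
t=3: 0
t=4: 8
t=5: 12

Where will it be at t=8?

6

The value reflects between -3 and 14, moving 8 per step.
  step 6: 12 → 4
  step 7: 4 → -2
  step 8: -2 → 6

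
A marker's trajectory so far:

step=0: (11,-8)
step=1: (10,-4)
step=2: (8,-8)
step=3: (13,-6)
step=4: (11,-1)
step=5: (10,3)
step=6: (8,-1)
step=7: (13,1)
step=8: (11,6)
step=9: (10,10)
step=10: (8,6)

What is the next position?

Step-to-step displacements: (-1,+4), (-2,-4), (+5,+2), (-2,+5), (-1,+4), (-2,-4), (+5,+2), (-2,+5), (-1,+4), (-2,-4) — a repeating cycle of length 4.
step 11: apply (+5,+2) → (13,8)

(13,8)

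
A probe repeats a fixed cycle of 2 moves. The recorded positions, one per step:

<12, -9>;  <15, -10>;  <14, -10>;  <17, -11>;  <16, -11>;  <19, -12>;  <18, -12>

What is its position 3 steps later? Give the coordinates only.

Step-to-step displacements: <+3, -1>, <-1, +0>, <+3, -1>, <-1, +0>, <+3, -1>, <-1, +0> — a repeating cycle of length 2.
step 7: apply <+3, -1> → <21, -13>
step 8: apply <-1, +0> → <20, -13>
step 9: apply <+3, -1> → <23, -14>

<23, -14>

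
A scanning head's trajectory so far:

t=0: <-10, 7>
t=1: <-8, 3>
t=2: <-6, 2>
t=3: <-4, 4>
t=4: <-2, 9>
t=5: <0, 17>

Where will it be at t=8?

<6, 59>

Successive displacements: <+2, -4>, <+2, -1>, <+2, +2>, <+2, +5>, <+2, +8> — each changes by <+0, +3>.
step 6: <0, 17> + <+2, +11> → <2, 28>
step 7: <2, 28> + <+2, +14> → <4, 42>
step 8: <4, 42> + <+2, +17> → <6, 59>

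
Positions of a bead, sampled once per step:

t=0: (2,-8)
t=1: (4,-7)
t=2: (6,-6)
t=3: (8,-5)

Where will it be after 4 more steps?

(16,-1)

Constant displacement of (+2,+1) per step.
step 4: (8,-5) + (+2,+1) → (10,-4)
step 5: (10,-4) + (+2,+1) → (12,-3)
step 6: (12,-3) + (+2,+1) → (14,-2)
step 7: (14,-2) + (+2,+1) → (16,-1)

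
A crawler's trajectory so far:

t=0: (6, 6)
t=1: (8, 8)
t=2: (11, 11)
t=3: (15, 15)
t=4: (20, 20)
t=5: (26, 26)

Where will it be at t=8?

(50, 50)

Taking differences between consecutive positions: (+2, +2), (+3, +3), (+4, +4), (+5, +5), (+6, +6). These grow by (+1, +1) each step.
step 6: (26, 26) + (+7, +7) → (33, 33)
step 7: (33, 33) + (+8, +8) → (41, 41)
step 8: (41, 41) + (+9, +9) → (50, 50)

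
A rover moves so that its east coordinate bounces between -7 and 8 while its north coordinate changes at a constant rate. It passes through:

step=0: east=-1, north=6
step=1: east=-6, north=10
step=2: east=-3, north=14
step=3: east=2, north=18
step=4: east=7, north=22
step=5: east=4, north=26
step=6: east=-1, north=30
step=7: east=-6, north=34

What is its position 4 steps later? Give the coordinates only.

east=4, north=50

The east coordinate reflects between -7 and 8, moving 5 per step.
  step 8: -6 → -3
  step 9: -3 → 2
  step 10: 2 → 7
  step 11: 7 → 4
The north coordinate changes by +4 each step: at step 11 it is 50.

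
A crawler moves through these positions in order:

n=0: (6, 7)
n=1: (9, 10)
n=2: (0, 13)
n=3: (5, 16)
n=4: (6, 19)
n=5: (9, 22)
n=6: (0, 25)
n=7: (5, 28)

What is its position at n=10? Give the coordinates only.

(0, 37)

First: cycles through 6, 9, 0, 5 every 4 steps. Step 10 lands at position 2 of the cycle → 0.
Second: linear, +3 per step → 37 at step 10.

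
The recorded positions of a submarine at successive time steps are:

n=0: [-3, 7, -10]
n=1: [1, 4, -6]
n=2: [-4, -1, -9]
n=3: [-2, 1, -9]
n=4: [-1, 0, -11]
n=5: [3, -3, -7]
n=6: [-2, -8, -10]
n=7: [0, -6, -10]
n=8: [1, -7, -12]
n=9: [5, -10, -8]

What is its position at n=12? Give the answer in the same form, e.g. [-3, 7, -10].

Differencing gives [+4, -3, +4], [-5, -5, -3], [+2, +2, +0], [+1, -1, -2], [+4, -3, +4], [-5, -5, -3], [+2, +2, +0], [+1, -1, -2], [+4, -3, +4]. This is the pattern [+4, -3, +4], [-5, -5, -3], [+2, +2, +0], [+1, -1, -2] repeated.
step 10: apply [-5, -5, -3] → [0, -15, -11]
step 11: apply [+2, +2, +0] → [2, -13, -11]
step 12: apply [+1, -1, -2] → [3, -14, -13]

[3, -14, -13]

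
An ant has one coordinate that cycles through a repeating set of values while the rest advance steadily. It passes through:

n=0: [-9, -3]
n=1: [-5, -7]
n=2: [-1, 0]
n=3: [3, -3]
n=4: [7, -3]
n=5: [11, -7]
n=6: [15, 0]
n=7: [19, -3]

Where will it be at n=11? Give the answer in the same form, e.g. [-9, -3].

First: linear, +4 per step → 35 at step 11.
Second: cycles through -3, -7, 0, -3 every 4 steps. Step 11 lands at position 3 of the cycle → -3.

[35, -3]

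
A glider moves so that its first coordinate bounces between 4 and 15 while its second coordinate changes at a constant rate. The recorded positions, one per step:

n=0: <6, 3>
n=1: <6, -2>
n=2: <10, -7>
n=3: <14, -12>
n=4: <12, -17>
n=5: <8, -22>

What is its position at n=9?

The first coordinate reflects between 4 and 15, moving 4 per step.
  step 6: 8 → 4
  step 7: 4 → 8
  step 8: 8 → 12
  step 9: 12 → 14
The second coordinate changes by -5 each step: at step 9 it is -42.

<14, -42>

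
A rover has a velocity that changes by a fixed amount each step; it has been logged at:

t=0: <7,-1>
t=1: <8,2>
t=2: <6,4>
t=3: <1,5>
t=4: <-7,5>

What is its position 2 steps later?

Taking differences between consecutive positions: <+1,+3>, <-2,+2>, <-5,+1>, <-8,+0>. These grow by <-3,-1> each step.
step 5: <-7,5> + <-11,-1> → <-18,4>
step 6: <-18,4> + <-14,-2> → <-32,2>

<-32,2>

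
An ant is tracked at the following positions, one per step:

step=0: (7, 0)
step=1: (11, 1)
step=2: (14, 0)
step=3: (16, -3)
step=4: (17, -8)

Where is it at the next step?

Successive displacements: (+4, +1), (+3, -1), (+2, -3), (+1, -5) — each changes by (-1, -2).
step 5: (17, -8) + (+0, -7) → (17, -15)

(17, -15)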